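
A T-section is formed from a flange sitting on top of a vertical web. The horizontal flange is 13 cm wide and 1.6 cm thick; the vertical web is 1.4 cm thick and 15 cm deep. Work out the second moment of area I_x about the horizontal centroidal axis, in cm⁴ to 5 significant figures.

I_x ≈ 1118.1 cm⁴

Decompose the section into non-overlapping parts with the origin at the bottom-left of its bounding rectangle.
Flange: 13 × 1.6, A = 20.8 cm², y = 15.8 cm, Ī = 4.437333 cm⁴.
Web: 1.4 × 15, A = 21 cm², y = 7.5 cm, Ī = 393.75 cm⁴.
Centroid: ȳ = ΣA·y / ΣA = 11.63014 cm.
Transfer each piece to the horizontal centroidal axis using Ī + A·d² with d = y − 11.63014:
  flange: d = 4.169856 cm → contributes +366.1016 cm⁴
  web: d = -4.130144 cm → contributes +751.9698 cm⁴
Total I = 1118.071 cm⁴.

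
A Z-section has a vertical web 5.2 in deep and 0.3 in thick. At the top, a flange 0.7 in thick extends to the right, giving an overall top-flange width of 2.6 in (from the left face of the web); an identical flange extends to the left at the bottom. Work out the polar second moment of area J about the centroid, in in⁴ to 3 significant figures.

Treat the section as a set of non-overlapping primitives; coordinates are from the bounding-box lower-left.
Web: 0.3 × 5.2, A = 1.56 in², y = 2.6 in, Ī = 3.5152 in⁴.
Top flange (beyond web): 2.3 × 0.7, A = 1.61 in², y = 4.85 in, Ī = 0.065742 in⁴.
Bottom flange (beyond web): 2.3 × 0.7, A = 1.61 in², y = 0.35 in, Ī = 0.065742 in⁴.
Centroid: ȳ = ΣA·y / ΣA = 2.6 in.
Transfer each piece to the centroidal x-axis using Ī + A·d² with d = y − 2.6:
  web: d = 0 in → contributes +3.5152 in⁴
  top flange (beyond web): d = 2.25 in → contributes +8.2164 in⁴
  bottom flange (beyond web): d = -2.25 in → contributes +8.2164 in⁴
Total I = 19.948 in⁴.
For the y-axis: x̄ = 2.45 in.
Repeating about the centroidal y-axis gives I_y = 6.873 in⁴.
Polar second moment: J = I_x + I_y = 26.821 in⁴.

J ≈ 26.8 in⁴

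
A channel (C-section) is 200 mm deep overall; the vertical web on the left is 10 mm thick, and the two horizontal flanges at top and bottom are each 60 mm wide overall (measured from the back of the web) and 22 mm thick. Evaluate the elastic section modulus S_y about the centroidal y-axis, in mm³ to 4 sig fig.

S_y ≈ 3.609 × 10⁴ mm³

Decompose the section into non-overlapping parts with the origin at the bottom-left of its bounding rectangle.
Web: 10 × 200, A = 2 000 mm², x = 5 mm, Ī = 16666.7 mm⁴.
Top flange (beyond web): 50 × 22, A = 1 100 mm², x = 35 mm, Ī = 229 167 mm⁴.
Bottom flange (beyond web): 50 × 22, A = 1 100 mm², x = 35 mm, Ī = 229 167 mm⁴.
Centroid: x̄ = ΣA·x / ΣA = 20.7143 mm.
Transfer each piece to the centroidal y-axis using Ī + A·d² with d = x − 20.7143:
  web: d = -15.7143 mm → contributes +510 544 mm⁴
  top flange (beyond web): d = 14.2857 mm → contributes +453 656 mm⁴
  bottom flange (beyond web): d = 14.2857 mm → contributes +453 656 mm⁴
Total I = 1 417 857 mm⁴.
Extreme fibre distance c = 39.2857 mm; S = I/c = 36090.9 mm³.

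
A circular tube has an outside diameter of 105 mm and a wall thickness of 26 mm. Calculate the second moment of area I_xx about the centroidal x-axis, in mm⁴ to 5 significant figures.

I_xx ≈ 5.5793 × 10⁶ mm⁴

Break the section into simple shapes (no overlaps), measuring from the bottom-left corner of the bounding box.
Outer circle: ⌀105, A = 8659.015 mm², y = 52.5 mm, Ī = 5 966 602 mm⁴.
Bore (subtracted): ⌀53, A = 2206.183 mm², y = 52.5 mm, Ī = 387323.1 mm⁴.
By symmetry the centroid is at mid-height, ȳ = 52.5 mm.
All pieces are centred on the centroidal x-axis, so I = ΣĪ (holes subtracted) = 5 579 279 mm⁴.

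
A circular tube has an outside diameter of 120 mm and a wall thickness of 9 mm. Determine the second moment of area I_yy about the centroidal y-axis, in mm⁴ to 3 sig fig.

Treat the section as a set of non-overlapping primitives; coordinates are from the bounding-box lower-left.
Outer circle: ⌀120, A = 11 310 mm², x = 60 mm, Ī = 10 178 760 mm⁴.
Bore (subtracted): ⌀102, A = 8171.3 mm², x = 60 mm, Ī = 5 313 376 mm⁴.
By symmetry the centroid is at mid-width, x̄ = 60 mm.
All pieces are centred on the centroidal y-axis, so I = ΣĪ (holes subtracted) = 4 865 384 mm⁴.

I_yy ≈ 4.87 × 10⁶ mm⁴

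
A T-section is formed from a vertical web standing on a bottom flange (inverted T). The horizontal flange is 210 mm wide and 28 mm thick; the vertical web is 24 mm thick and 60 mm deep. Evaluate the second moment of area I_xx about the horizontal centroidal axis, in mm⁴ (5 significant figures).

Decompose the section into non-overlapping parts with the origin at the bottom-left of its bounding rectangle.
Flange: 210 × 28, A = 5 880 mm², y = 14 mm, Ī = 384 160 mm⁴.
Web: 24 × 60, A = 1 440 mm², y = 58 mm, Ī = 432 000 mm⁴.
Centroid: ȳ = ΣA·y / ΣA = 22.65574 mm.
Transfer each piece to the horizontal centroidal axis using Ī + A·d² with d = y − 22.65574:
  flange: d = -8.655738 mm → contributes +824700.2 mm⁴
  web: d = 35.34426 mm → contributes +2 230 872 mm⁴
Total I = 3 055 572 mm⁴.

I_xx ≈ 3.0556 × 10⁶ mm⁴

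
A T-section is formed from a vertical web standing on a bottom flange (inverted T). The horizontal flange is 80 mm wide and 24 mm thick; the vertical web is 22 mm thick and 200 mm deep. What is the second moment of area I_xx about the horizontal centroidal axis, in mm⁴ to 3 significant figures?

I_xx ≈ 3.15 × 10⁷ mm⁴

Decompose the section into non-overlapping parts with the origin at the bottom-left of its bounding rectangle.
Flange: 80 × 24, A = 1 920 mm², y = 12 mm, Ī = 92 160 mm⁴.
Web: 22 × 200, A = 4 400 mm², y = 124 mm, Ī = 14 666 667 mm⁴.
Centroid: ȳ = ΣA·y / ΣA = 89.975 mm.
Transfer each piece to the horizontal centroidal axis using Ī + A·d² with d = y − 89.975:
  flange: d = -77.975 mm → contributes +11 765 858 mm⁴
  web: d = 34.025 mm → contributes +19 760 644 mm⁴
Total I = 31 526 503 mm⁴.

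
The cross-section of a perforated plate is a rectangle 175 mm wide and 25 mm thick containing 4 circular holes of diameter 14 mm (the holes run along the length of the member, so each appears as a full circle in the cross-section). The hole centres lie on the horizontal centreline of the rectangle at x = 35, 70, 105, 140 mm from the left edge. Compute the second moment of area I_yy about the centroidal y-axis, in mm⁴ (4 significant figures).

Decompose the section into non-overlapping parts with the origin at the bottom-left of its bounding rectangle.
Plate: 175 × 25, A = 4 375 mm², x = 87.5 mm, Ī = 11 165 365 mm⁴.
Hole 1 (subtracted): ⌀14, A = 153.938 mm², x = 35 mm, Ī = 1885.74 mm⁴.
Hole 2 (subtracted): ⌀14, A = 153.938 mm², x = 70 mm, Ī = 1885.74 mm⁴.
Hole 3 (subtracted): ⌀14, A = 153.938 mm², x = 105 mm, Ī = 1885.74 mm⁴.
Hole 4 (subtracted): ⌀14, A = 153.938 mm², x = 140 mm, Ī = 1885.74 mm⁴.
By symmetry the centroid is at mid-width, x̄ = 87.5 mm.
Transfer each piece to the centroidal y-axis using Ī + A·d² with d = x − 87.5:
  plate: d = 0 mm → contributes +11 165 365 mm⁴
  hole 1: d = -52.5 mm → contributes −426 177 mm⁴
  hole 2: d = -17.5 mm → contributes −49029.3 mm⁴
  hole 3: d = 17.5 mm → contributes −49029.3 mm⁴
  hole 4: d = 52.5 mm → contributes −426 177 mm⁴
Total I = 10 214 951 mm⁴.

I_yy ≈ 1.021 × 10⁷ mm⁴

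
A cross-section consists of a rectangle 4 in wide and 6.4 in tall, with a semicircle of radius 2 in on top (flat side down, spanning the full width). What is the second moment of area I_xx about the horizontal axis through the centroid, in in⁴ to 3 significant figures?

Decompose the section into non-overlapping parts with the origin at the bottom-left of its bounding rectangle.
Rectangular body: 4 × 6.4, A = 25.6 in², y = 3.2 in, Ī = 87.381 in⁴.
Semicircular cap: semicircle r = 2, A = 6.2832 in², y = 7.2488 in, Ī = 1.7561 in⁴.
Centroid: ȳ = ΣA·y / ΣA = 3.9979 in.
Transfer each piece to the horizontal axis through the centroid using Ī + A·d² with d = y − 3.9979:
  rectangular body: d = -0.7979 in → contributes +103.68 in⁴
  semicircular cap: d = 3.2509 in → contributes +68.16 in⁴
Total I = 171.84 in⁴.

I_xx ≈ 172 in⁴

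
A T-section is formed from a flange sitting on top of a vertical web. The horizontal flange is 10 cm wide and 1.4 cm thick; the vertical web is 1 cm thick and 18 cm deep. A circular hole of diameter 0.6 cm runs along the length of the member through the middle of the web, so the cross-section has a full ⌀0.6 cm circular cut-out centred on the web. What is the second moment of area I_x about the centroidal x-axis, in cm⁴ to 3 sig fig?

Decompose the section into non-overlapping parts with the origin at the bottom-left of its bounding rectangle.
Flange: 10 × 1.4, A = 14 cm², y = 18.7 cm, Ī = 2.2867 cm⁴.
Web: 1 × 18, A = 18 cm², y = 9 cm, Ī = 486 cm⁴.
Hole (subtracted): ⌀0.6, A = 0.28274 cm², y = 9 cm, Ī = 0.0063617 cm⁴.
Centroid: ȳ = ΣA·y / ΣA = 13.282 cm.
Transfer each piece to the centroidal x-axis using Ī + A·d² with d = y − 13.282:
  flange: d = 5.4184 cm → contributes +413.32 cm⁴
  web: d = -4.2816 cm → contributes +815.97 cm⁴
  hole: d = -4.2816 cm → contributes −5.1896 cm⁴
Total I = 1224.1 cm⁴.

I_x ≈ 1220 cm⁴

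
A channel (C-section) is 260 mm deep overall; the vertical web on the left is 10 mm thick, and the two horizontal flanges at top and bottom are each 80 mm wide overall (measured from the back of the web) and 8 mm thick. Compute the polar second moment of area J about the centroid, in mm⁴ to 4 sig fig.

Decompose the section into non-overlapping parts with the origin at the bottom-left of its bounding rectangle.
Web: 10 × 260, A = 2 600 mm², y = 130 mm, Ī = 14 646 667 mm⁴.
Top flange (beyond web): 70 × 8, A = 560 mm², y = 256 mm, Ī = 2986.67 mm⁴.
Bottom flange (beyond web): 70 × 8, A = 560 mm², y = 4 mm, Ī = 2986.67 mm⁴.
By symmetry the centroid is at mid-height, ȳ = 130 mm.
Transfer each piece to the centroidal x-axis using Ī + A·d² with d = y − 130:
  web: d = 0 mm → contributes +14 646 667 mm⁴
  top flange (beyond web): d = 126 mm → contributes +8 893 547 mm⁴
  bottom flange (beyond web): d = -126 mm → contributes +8 893 547 mm⁴
Total I = 32 433 760 mm⁴.
For the y-axis: x̄ = 17.043 mm.
Repeating about the centroidal y-axis gives I_y = 1 731 473 mm⁴.
Polar second moment: J = I_x + I_y = 34 165 233 mm⁴.

J ≈ 3.417 × 10⁷ mm⁴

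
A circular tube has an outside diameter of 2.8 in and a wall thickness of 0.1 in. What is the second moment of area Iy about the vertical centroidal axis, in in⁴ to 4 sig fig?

Iy ≈ 0.7740 in⁴

Split into non-overlapping primitives; take the origin at the lower-left of the bounding box.
Outer circle: ⌀2.8, A = 6.15752 in², x = 1.4 in, Ī = 3.01719 in⁴.
Bore (subtracted): ⌀2.6, A = 5.30929 in², x = 1.4 in, Ī = 2.24318 in⁴.
By symmetry the centroid is at mid-width, x̄ = 1.4 in.
All pieces are centred on the vertical centroidal axis, so I = ΣĪ (holes subtracted) = 0.77401 in⁴.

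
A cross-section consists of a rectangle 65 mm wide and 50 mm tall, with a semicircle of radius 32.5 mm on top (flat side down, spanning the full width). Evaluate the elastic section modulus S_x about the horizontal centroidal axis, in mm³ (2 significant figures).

S_x ≈ 5.5 × 10⁴ mm³

Break the section into simple shapes (no overlaps), measuring from the bottom-left corner of the bounding box.
Rectangular body: 65 × 50, A = 3 250 mm², y = 25 mm, Ī = 677 083 mm⁴.
Semicircular cap: semicircle r = 32.5, A = 1 659 mm², y = 63.79 mm, Ī = 122 452 mm⁴.
Centroid: ȳ = ΣA·y / ΣA = 38.11 mm.
Transfer each piece to the horizontal centroidal axis using Ī + A·d² with d = y − 38.11:
  rectangular body: d = -13.11 mm → contributes +1 235 759 mm⁴
  semicircular cap: d = 25.68 mm → contributes +1 216 802 mm⁴
Total I = 2 452 561 mm⁴.
Extreme fibre distance c = 44.39 mm; S = I/c = 55 252 mm³.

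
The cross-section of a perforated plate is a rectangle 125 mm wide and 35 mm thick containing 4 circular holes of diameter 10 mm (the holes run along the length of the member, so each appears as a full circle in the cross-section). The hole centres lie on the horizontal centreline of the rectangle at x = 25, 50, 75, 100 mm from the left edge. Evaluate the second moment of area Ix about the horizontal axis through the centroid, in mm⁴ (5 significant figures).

Ix ≈ 4.4465 × 10⁵ mm⁴

Split into non-overlapping primitives; take the origin at the lower-left of the bounding box.
Plate: 125 × 35, A = 4 375 mm², y = 17.5 mm, Ī = 446614.6 mm⁴.
Hole 1 (subtracted): ⌀10, A = 78.53982 mm², y = 17.5 mm, Ī = 490.8739 mm⁴.
Hole 2 (subtracted): ⌀10, A = 78.53982 mm², y = 17.5 mm, Ī = 490.8739 mm⁴.
Hole 3 (subtracted): ⌀10, A = 78.53982 mm², y = 17.5 mm, Ī = 490.8739 mm⁴.
Hole 4 (subtracted): ⌀10, A = 78.53982 mm², y = 17.5 mm, Ī = 490.8739 mm⁴.
By symmetry the centroid is at mid-height, ȳ = 17.5 mm.
All pieces are centred on the horizontal axis through the centroid, so I = ΣĪ (holes subtracted) = 444651.1 mm⁴.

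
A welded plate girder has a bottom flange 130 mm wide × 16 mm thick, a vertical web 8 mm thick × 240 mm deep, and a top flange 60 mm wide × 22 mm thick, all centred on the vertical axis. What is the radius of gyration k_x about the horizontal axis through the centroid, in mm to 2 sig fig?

k_x ≈ 110 mm

Split into non-overlapping primitives; take the origin at the lower-left of the bounding box.
Bottom plate: 130 × 16, A = 2 080 mm², y = 8 mm, Ī = 44 373 mm⁴.
Web plate: 8 × 240, A = 1 920 mm², y = 136 mm, Ī = 9 216 000 mm⁴.
Top plate: 60 × 22, A = 1 320 mm², y = 267 mm, Ī = 53 240 mm⁴.
Centroid: ȳ = ΣA·y / ΣA = 118.5 mm.
Transfer each piece to the horizontal axis through the centroid using Ī + A·d² with d = y − 118.5:
  bottom plate: d = -110.5 mm → contributes +25 422 688 mm⁴
  web plate: d = 17.54 mm → contributes +9 806 782 mm⁴
  top plate: d = 148.5 mm → contributes +29 178 424 mm⁴
Total I = 64 407 894 mm⁴.
Radius of gyration: k = √(I/A) = √(64 407 894 / 5 320) = 110 mm.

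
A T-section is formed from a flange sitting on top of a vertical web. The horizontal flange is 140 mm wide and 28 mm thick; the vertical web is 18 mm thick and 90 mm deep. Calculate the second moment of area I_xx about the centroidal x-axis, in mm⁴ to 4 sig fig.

I_xx ≈ 5.340 × 10⁶ mm⁴

Split into non-overlapping primitives; take the origin at the lower-left of the bounding box.
Flange: 140 × 28, A = 3 920 mm², y = 104 mm, Ī = 256 107 mm⁴.
Web: 18 × 90, A = 1 620 mm², y = 45 mm, Ī = 1 093 500 mm⁴.
Centroid: ȳ = ΣA·y / ΣA = 86.7473 mm.
Transfer each piece to the centroidal x-axis using Ī + A·d² with d = y − 86.7473:
  flange: d = 17.2527 mm → contributes +1 422 918 mm⁴
  web: d = -41.7473 mm → contributes +3 916 895 mm⁴
Total I = 5 339 813 mm⁴.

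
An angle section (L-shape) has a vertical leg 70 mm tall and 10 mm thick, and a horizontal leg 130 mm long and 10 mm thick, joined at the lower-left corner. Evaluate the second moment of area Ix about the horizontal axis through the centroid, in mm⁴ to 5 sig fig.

Ix ≈ 6.9373 × 10⁵ mm⁴

Split into non-overlapping primitives; take the origin at the lower-left of the bounding box.
Vertical leg: 10 × 70, A = 700 mm², y = 35 mm, Ī = 285833.3 mm⁴.
Horizontal leg (remainder): 120 × 10, A = 1 200 mm², y = 5 mm, Ī = 10 000 mm⁴.
Centroid: ȳ = ΣA·y / ΣA = 16.05263 mm.
Transfer each piece to the horizontal axis through the centroid using Ī + A·d² with d = y − 16.05263:
  vertical leg: d = 18.94737 mm → contributes +537135.3 mm⁴
  horizontal leg (remainder): d = -11.05263 mm → contributes +156592.8 mm⁴
Total I = 693728.1 mm⁴.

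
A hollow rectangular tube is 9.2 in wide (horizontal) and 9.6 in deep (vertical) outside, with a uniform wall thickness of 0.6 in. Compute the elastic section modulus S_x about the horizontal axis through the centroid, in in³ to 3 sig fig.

Split into non-overlapping primitives; take the origin at the lower-left of the bounding box.
Outer rectangle: 9.2 × 9.6, A = 88.32 in², y = 4.8 in, Ī = 678.3 in⁴.
Inner void (subtracted): 8 × 8.4, A = 67.2 in², y = 4.8 in, Ī = 395.14 in⁴.
By symmetry the centroid is at mid-height, ȳ = 4.8 in.
All pieces are centred on the horizontal axis through the centroid, so I = ΣĪ (holes subtracted) = 283.16 in⁴.
Extreme fibre distance c = 4.8 in; S = I/c = 58.992 in³.

S_x ≈ 59.0 in³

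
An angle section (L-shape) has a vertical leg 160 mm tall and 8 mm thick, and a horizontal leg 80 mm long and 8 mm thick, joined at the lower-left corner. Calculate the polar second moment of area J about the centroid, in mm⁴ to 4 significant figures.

Treat the section as a set of non-overlapping primitives; coordinates are from the bounding-box lower-left.
Vertical leg: 8 × 160, A = 1 280 mm², y = 80 mm, Ī = 2 730 667 mm⁴.
Horizontal leg (remainder): 72 × 8, A = 576 mm², y = 4 mm, Ī = 3 072 mm⁴.
Centroid: ȳ = ΣA·y / ΣA = 56.4138 mm.
Transfer each piece to the centroidal x-axis using Ī + A·d² with d = y − 56.4138:
  vertical leg: d = 23.5862 mm → contributes +3 442 742 mm⁴
  horizontal leg (remainder): d = -52.4138 mm → contributes +1 585 462 mm⁴
Total I = 5 028 205 mm⁴.
For the y-axis: x̄ = 16.4138 mm.
Repeating about the centroidal y-axis gives I_y = 891 245 mm⁴.
Polar second moment: J = I_x + I_y = 5 919 450 mm⁴.

J ≈ 5.919 × 10⁶ mm⁴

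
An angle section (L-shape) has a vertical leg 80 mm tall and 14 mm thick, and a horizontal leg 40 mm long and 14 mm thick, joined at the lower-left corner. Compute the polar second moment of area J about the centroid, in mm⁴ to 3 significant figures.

Break the section into simple shapes (no overlaps), measuring from the bottom-left corner of the bounding box.
Vertical leg: 14 × 80, A = 1 120 mm², y = 40 mm, Ī = 597 333 mm⁴.
Horizontal leg (remainder): 26 × 14, A = 364 mm², y = 7 mm, Ī = 5945.3 mm⁴.
Centroid: ȳ = ΣA·y / ΣA = 31.906 mm.
Transfer each piece to the centroidal x-axis using Ī + A·d² with d = y − 31.906:
  vertical leg: d = 8.0943 mm → contributes +670 714 mm⁴
  horizontal leg (remainder): d = -24.906 mm → contributes +231 732 mm⁴
Total I = 902 445 mm⁴.
For the y-axis: x̄ = 11.906 mm.
Repeating about the centroidal y-axis gives I_y = 148 685 mm⁴.
Polar second moment: J = I_x + I_y = 1 051 131 mm⁴.

J ≈ 1.05 × 10⁶ mm⁴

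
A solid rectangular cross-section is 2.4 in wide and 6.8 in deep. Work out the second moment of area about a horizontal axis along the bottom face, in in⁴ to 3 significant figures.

The section: 2.4 × 6.8, A = 16.32 in², y = 3.4 in, Ī = 62.886 in⁴.
Transfer it to a horizontal axis along the bottom face using Ī + A·d² with d = y − 0:
  the section: d = 3.4 in → contributes +251.55 in⁴
Total I = 251.55 in⁴.

I_base ≈ 252 in⁴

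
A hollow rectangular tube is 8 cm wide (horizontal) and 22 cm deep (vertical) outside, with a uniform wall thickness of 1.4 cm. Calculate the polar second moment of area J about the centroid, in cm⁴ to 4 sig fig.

Break the section into simple shapes (no overlaps), measuring from the bottom-left corner of the bounding box.
Outer rectangle: 8 × 22, A = 176 cm², y = 11 cm, Ī = 7098.67 cm⁴.
Inner void (subtracted): 5.2 × 19.2, A = 99.84 cm², y = 11 cm, Ī = 3067.08 cm⁴.
By symmetry the centroid is at mid-height, ȳ = 11 cm.
All pieces are centred on the centroidal x-axis, so I = ΣĪ (holes subtracted) = 4031.58 cm⁴.
Repeating about the centroidal y-axis gives I_y = 713.694 cm⁴.
Polar second moment: J = I_x + I_y = 4745.28 cm⁴.

J ≈ 4745 cm⁴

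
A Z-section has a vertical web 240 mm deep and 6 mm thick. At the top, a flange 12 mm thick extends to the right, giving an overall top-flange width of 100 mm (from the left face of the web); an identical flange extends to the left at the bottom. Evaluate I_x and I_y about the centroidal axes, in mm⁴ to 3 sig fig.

I_x ≈ 3.63 × 10⁷ mm⁴, I_y ≈ 7.31 × 10⁶ mm⁴

Decompose the section into non-overlapping parts with the origin at the bottom-left of its bounding rectangle.
Web: 6 × 240, A = 1 440 mm², y = 120 mm, Ī = 6 912 000 mm⁴.
Top flange (beyond web): 94 × 12, A = 1 128 mm², y = 234 mm, Ī = 13 536 mm⁴.
Bottom flange (beyond web): 94 × 12, A = 1 128 mm², y = 6 mm, Ī = 13 536 mm⁴.
Centroid: ȳ = ΣA·y / ΣA = 120 mm.
Transfer each piece to the centroidal x-axis using Ī + A·d² with d = y − 120:
  web: d = 0 mm → contributes +6 912 000 mm⁴
  top flange (beyond web): d = 114 mm → contributes +14 673 024 mm⁴
  bottom flange (beyond web): d = -114 mm → contributes +14 673 024 mm⁴
Total I = 36 258 048 mm⁴.
For the y-axis: x̄ = 97 mm.
Repeating about the centroidal y-axis gives I_y = 7 305 488 mm⁴.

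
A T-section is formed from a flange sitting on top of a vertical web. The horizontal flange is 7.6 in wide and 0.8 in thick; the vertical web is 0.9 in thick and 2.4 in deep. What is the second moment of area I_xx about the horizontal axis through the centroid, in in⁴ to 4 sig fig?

Treat the section as a set of non-overlapping primitives; coordinates are from the bounding-box lower-left.
Flange: 7.6 × 0.8, A = 6.08 in², y = 2.8 in, Ī = 0.324267 in⁴.
Web: 0.9 × 2.4, A = 2.16 in², y = 1.2 in, Ī = 1.0368 in⁴.
Centroid: ȳ = ΣA·y / ΣA = 2.38058 in.
Transfer each piece to the horizontal axis through the centroid using Ī + A·d² with d = y − 2.38058:
  flange: d = 0.419417 in → contributes +1.39381 in⁴
  web: d = -1.18058 in → contributes +4.04735 in⁴
Total I = 5.44116 in⁴.

I_xx ≈ 5.441 in⁴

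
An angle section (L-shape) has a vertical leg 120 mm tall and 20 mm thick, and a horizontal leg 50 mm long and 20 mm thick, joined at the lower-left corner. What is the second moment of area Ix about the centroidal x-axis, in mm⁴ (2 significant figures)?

Decompose the section into non-overlapping parts with the origin at the bottom-left of its bounding rectangle.
Vertical leg: 20 × 120, A = 2 400 mm², y = 60 mm, Ī = 2 880 000 mm⁴.
Horizontal leg (remainder): 30 × 20, A = 600 mm², y = 10 mm, Ī = 20 000 mm⁴.
Centroid: ȳ = ΣA·y / ΣA = 50 mm.
Transfer each piece to the centroidal x-axis using Ī + A·d² with d = y − 50:
  vertical leg: d = 10 mm → contributes +3 120 000 mm⁴
  horizontal leg (remainder): d = -40 mm → contributes +980 000 mm⁴
Total I = 4 100 000 mm⁴.

Ix ≈ 4.1 × 10⁶ mm⁴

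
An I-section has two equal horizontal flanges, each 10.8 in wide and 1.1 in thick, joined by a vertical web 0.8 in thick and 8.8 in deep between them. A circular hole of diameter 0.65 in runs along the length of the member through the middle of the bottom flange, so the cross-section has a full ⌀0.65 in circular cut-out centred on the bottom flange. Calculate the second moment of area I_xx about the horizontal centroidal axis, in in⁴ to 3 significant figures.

Decompose the section into non-overlapping parts with the origin at the bottom-left of its bounding rectangle.
Bottom flange: 10.8 × 1.1, A = 11.88 in², y = 0.55 in, Ī = 1.1979 in⁴.
Web: 0.8 × 8.8, A = 7.04 in², y = 5.5 in, Ī = 45.431 in⁴.
Top flange: 10.8 × 1.1, A = 11.88 in², y = 10.45 in, Ī = 1.1979 in⁴.
Hole (subtracted): ⌀0.65, A = 0.33183 in², y = 0.55 in, Ī = 0.0087624 in⁴.
Centroid: ȳ = ΣA·y / ΣA = 5.5539 in.
Transfer each piece to the horizontal centroidal axis using Ī + A·d² with d = y − 5.5539:
  bottom flange: d = -5.0039 in → contributes +298.66 in⁴
  web: d = -0.053911 in → contributes +45.452 in⁴
  top flange: d = 4.8961 in → contributes +285.98 in⁴
  hole: d = -5.0039 in → contributes −8.3175 in⁴
Total I = 621.78 in⁴.

I_xx ≈ 622 in⁴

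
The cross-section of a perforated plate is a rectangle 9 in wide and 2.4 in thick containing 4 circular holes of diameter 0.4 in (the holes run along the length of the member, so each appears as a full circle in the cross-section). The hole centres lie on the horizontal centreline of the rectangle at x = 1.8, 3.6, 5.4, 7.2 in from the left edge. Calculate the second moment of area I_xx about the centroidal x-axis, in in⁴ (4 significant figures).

Split into non-overlapping primitives; take the origin at the lower-left of the bounding box.
Plate: 9 × 2.4, A = 21.6 in², y = 1.2 in, Ī = 10.368 in⁴.
Hole 1 (subtracted): ⌀0.4, A = 0.125664 in², y = 1.2 in, Ī = 0.00125664 in⁴.
Hole 2 (subtracted): ⌀0.4, A = 0.125664 in², y = 1.2 in, Ī = 0.00125664 in⁴.
Hole 3 (subtracted): ⌀0.4, A = 0.125664 in², y = 1.2 in, Ī = 0.00125664 in⁴.
Hole 4 (subtracted): ⌀0.4, A = 0.125664 in², y = 1.2 in, Ī = 0.00125664 in⁴.
By symmetry the centroid is at mid-height, ȳ = 1.2 in.
All pieces are centred on the centroidal x-axis, so I = ΣĪ (holes subtracted) = 10.363 in⁴.

I_xx ≈ 10.36 in⁴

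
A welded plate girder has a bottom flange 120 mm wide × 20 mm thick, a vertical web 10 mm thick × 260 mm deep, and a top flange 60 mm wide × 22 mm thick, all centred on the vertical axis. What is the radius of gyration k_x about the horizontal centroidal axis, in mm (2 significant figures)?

Treat the section as a set of non-overlapping primitives; coordinates are from the bounding-box lower-left.
Bottom plate: 120 × 20, A = 2 400 mm², y = 10 mm, Ī = 80 000 mm⁴.
Web plate: 10 × 260, A = 2 600 mm², y = 150 mm, Ī = 14 646 667 mm⁴.
Top plate: 60 × 22, A = 1 320 mm², y = 291 mm, Ī = 53 240 mm⁴.
Centroid: ȳ = ΣA·y / ΣA = 126.3 mm.
Transfer each piece to the horizontal centroidal axis using Ī + A·d² with d = y − 126.3:
  bottom plate: d = -116.3 mm → contributes +32 533 177 mm⁴
  web plate: d = 23.72 mm → contributes +16 108 933 mm⁴
  top plate: d = 164.7 mm → contributes +35 866 284 mm⁴
Total I = 84 508 394 mm⁴.
Radius of gyration: k = √(I/A) = √(84 508 394 / 6 320) = 115.6 mm.

k_x ≈ 120 mm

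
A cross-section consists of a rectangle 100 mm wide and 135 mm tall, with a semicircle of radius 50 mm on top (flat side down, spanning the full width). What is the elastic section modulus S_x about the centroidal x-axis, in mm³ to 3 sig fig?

Break the section into simple shapes (no overlaps), measuring from the bottom-left corner of the bounding box.
Rectangular body: 100 × 135, A = 13 500 mm², y = 67.5 mm, Ī = 20 503 125 mm⁴.
Semicircular cap: semicircle r = 50, A = 3 927 mm², y = 156.22 mm, Ī = 685 981 mm⁴.
Centroid: ȳ = ΣA·y / ΣA = 87.492 mm.
Transfer each piece to the centroidal x-axis using Ī + A·d² with d = y − 87.492:
  rectangular body: d = -19.992 mm → contributes +25 898 955 mm⁴
  semicircular cap: d = 68.728 mm → contributes +19 235 478 mm⁴
Total I = 45 134 433 mm⁴.
Extreme fibre distance c = 97.508 mm; S = I/c = 462 881 mm³.

S_x ≈ 4.63 × 10⁵ mm³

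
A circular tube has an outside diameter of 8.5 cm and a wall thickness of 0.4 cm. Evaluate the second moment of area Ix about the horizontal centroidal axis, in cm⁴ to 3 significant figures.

Split into non-overlapping primitives; take the origin at the lower-left of the bounding box.
Outer circle: ⌀8.5, A = 56.745 cm², y = 4.25 cm, Ī = 256.24 cm⁴.
Bore (subtracted): ⌀7.7, A = 46.566 cm², y = 4.25 cm, Ī = 172.56 cm⁴.
By symmetry the centroid is at mid-height, ȳ = 4.25 cm.
All pieces are centred on the horizontal centroidal axis, so I = ΣĪ (holes subtracted) = 83.682 cm⁴.

Ix ≈ 83.7 cm⁴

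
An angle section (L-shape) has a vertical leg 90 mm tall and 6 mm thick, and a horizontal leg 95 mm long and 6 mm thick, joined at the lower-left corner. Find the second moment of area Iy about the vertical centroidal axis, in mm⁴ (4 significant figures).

Decompose the section into non-overlapping parts with the origin at the bottom-left of its bounding rectangle.
Vertical leg: 6 × 90, A = 540 mm², x = 3 mm, Ī = 1 620 mm⁴.
Horizontal leg (remainder): 89 × 6, A = 534 mm², x = 50.5 mm, Ī = 352 485 mm⁴.
Centroid: x̄ = ΣA·x / ΣA = 26.6173 mm.
Transfer each piece to the vertical centroidal axis using Ī + A·d² with d = x − 26.6173:
  vertical leg: d = -23.6173 mm → contributes +302 820 mm⁴
  horizontal leg (remainder): d = 23.8827 mm → contributes +657 069 mm⁴
Total I = 959 889 mm⁴.

Iy ≈ 9.599 × 10⁵ mm⁴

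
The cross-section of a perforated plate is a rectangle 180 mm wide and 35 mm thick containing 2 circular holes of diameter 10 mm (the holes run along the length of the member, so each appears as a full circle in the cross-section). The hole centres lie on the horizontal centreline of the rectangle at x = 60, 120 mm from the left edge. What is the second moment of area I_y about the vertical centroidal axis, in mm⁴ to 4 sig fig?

Decompose the section into non-overlapping parts with the origin at the bottom-left of its bounding rectangle.
Plate: 180 × 35, A = 6 300 mm², x = 90 mm, Ī = 17 010 000 mm⁴.
Hole 1 (subtracted): ⌀10, A = 78.5398 mm², x = 60 mm, Ī = 490.874 mm⁴.
Hole 2 (subtracted): ⌀10, A = 78.5398 mm², x = 120 mm, Ī = 490.874 mm⁴.
By symmetry the centroid is at mid-width, x̄ = 90 mm.
Transfer each piece to the vertical centroidal axis using Ī + A·d² with d = x − 90:
  plate: d = 0 mm → contributes +17 010 000 mm⁴
  hole 1: d = -30 mm → contributes −71176.7 mm⁴
  hole 2: d = 30 mm → contributes −71176.7 mm⁴
Total I = 16 867 647 mm⁴.

I_y ≈ 1.687 × 10⁷ mm⁴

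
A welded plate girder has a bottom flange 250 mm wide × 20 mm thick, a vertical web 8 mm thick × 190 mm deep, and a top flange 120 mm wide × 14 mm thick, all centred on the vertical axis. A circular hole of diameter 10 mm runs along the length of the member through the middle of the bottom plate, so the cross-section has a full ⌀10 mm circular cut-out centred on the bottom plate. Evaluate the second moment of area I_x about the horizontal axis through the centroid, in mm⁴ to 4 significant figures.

I_x ≈ 6.182 × 10⁷ mm⁴

Split into non-overlapping primitives; take the origin at the lower-left of the bounding box.
Bottom plate: 250 × 20, A = 5 000 mm², y = 10 mm, Ī = 166 667 mm⁴.
Web plate: 8 × 190, A = 1 520 mm², y = 115 mm, Ī = 4 572 667 mm⁴.
Top plate: 120 × 14, A = 1 680 mm², y = 217 mm, Ī = 27 440 mm⁴.
Hole (subtracted): ⌀10, A = 78.5398 mm², y = 10 mm, Ī = 490.874 mm⁴.
Centroid: ȳ = ΣA·y / ΣA = 72.4715 mm.
Transfer each piece to the horizontal axis through the centroid using Ī + A·d² with d = y − 72.4715:
  bottom plate: d = -62.4715 mm → contributes +19 680 124 mm⁴
  web plate: d = 42.5285 mm → contributes +7 321 847 mm⁴
  top plate: d = 144.528 mm → contributes +35 120 087 mm⁴
  hole: d = -62.4715 mm → contributes −307 008 mm⁴
Total I = 61 815 050 mm⁴.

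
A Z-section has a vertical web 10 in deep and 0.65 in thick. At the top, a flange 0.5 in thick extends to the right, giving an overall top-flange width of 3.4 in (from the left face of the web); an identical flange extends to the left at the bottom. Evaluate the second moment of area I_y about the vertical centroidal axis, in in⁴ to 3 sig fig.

Split into non-overlapping primitives; take the origin at the lower-left of the bounding box.
Web: 0.65 × 10, A = 6.5 in², x = 3.075 in, Ī = 0.22885 in⁴.
Top flange (beyond web): 2.75 × 0.5, A = 1.375 in², x = 4.775 in, Ī = 0.86654 in⁴.
Bottom flange (beyond web): 2.75 × 0.5, A = 1.375 in², x = 1.375 in, Ī = 0.86654 in⁴.
Centroid: x̄ = ΣA·x / ΣA = 3.075 in.
Transfer each piece to the vertical centroidal axis using Ī + A·d² with d = x − 3.075:
  web: d = 0 in → contributes +0.22885 in⁴
  top flange (beyond web): d = 1.7 in → contributes +4.8403 in⁴
  bottom flange (beyond web): d = -1.7 in → contributes +4.8403 in⁴
Total I = 9.9094 in⁴.

I_y ≈ 9.91 in⁴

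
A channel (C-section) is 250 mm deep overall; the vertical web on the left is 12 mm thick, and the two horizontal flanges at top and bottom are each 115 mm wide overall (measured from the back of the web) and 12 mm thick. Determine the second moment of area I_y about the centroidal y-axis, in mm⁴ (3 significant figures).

Decompose the section into non-overlapping parts with the origin at the bottom-left of its bounding rectangle.
Web: 12 × 250, A = 3 000 mm², x = 6 mm, Ī = 36 000 mm⁴.
Top flange (beyond web): 103 × 12, A = 1 236 mm², x = 63.5 mm, Ī = 1 092 727 mm⁴.
Bottom flange (beyond web): 103 × 12, A = 1 236 mm², x = 63.5 mm, Ī = 1 092 727 mm⁴.
Centroid: x̄ = ΣA·x / ΣA = 31.976 mm.
Transfer each piece to the centroidal y-axis using Ī + A·d² with d = x − 31.976:
  web: d = -25.976 mm → contributes +2 060 239 mm⁴
  top flange (beyond web): d = 31.524 mm → contributes +2 321 027 mm⁴
  bottom flange (beyond web): d = 31.524 mm → contributes +2 321 027 mm⁴
Total I = 6 702 293 mm⁴.

I_y ≈ 6.70 × 10⁶ mm⁴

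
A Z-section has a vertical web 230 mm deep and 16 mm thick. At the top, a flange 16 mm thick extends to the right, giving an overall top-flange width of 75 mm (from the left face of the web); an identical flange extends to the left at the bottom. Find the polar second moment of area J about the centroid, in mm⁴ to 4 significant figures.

Split into non-overlapping primitives; take the origin at the lower-left of the bounding box.
Web: 16 × 230, A = 3 680 mm², y = 115 mm, Ī = 16 222 667 mm⁴.
Top flange (beyond web): 59 × 16, A = 944 mm², y = 222 mm, Ī = 20138.7 mm⁴.
Bottom flange (beyond web): 59 × 16, A = 944 mm², y = 8 mm, Ī = 20138.7 mm⁴.
Centroid: ȳ = ΣA·y / ΣA = 115 mm.
Transfer each piece to the centroidal x-axis using Ī + A·d² with d = y − 115:
  web: d = 0 mm → contributes +16 222 667 mm⁴
  top flange (beyond web): d = 107 mm → contributes +10 827 995 mm⁴
  bottom flange (beyond web): d = -107 mm → contributes +10 827 995 mm⁴
Total I = 37 878 656 mm⁴.
For the y-axis: x̄ = 67 mm.
Repeating about the centroidal y-axis gives I_y = 3 281 184 mm⁴.
Polar second moment: J = I_x + I_y = 41 159 840 mm⁴.

J ≈ 4.116 × 10⁷ mm⁴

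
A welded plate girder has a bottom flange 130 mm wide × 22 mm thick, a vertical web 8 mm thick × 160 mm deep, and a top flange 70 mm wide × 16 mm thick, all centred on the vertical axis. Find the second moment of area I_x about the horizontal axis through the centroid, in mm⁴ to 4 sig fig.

I_x ≈ 3.026 × 10⁷ mm⁴

Decompose the section into non-overlapping parts with the origin at the bottom-left of its bounding rectangle.
Bottom plate: 130 × 22, A = 2 860 mm², y = 11 mm, Ī = 115 353 mm⁴.
Web plate: 8 × 160, A = 1 280 mm², y = 102 mm, Ī = 2 730 667 mm⁴.
Top plate: 70 × 16, A = 1 120 mm², y = 190 mm, Ī = 23893.3 mm⁴.
Centroid: ȳ = ΣA·y / ΣA = 71.2586 mm.
Transfer each piece to the horizontal axis through the centroid using Ī + A·d² with d = y − 71.2586:
  bottom plate: d = -60.2586 mm → contributes +10 500 281 mm⁴
  web plate: d = 30.7414 mm → contributes +3 940 313 mm⁴
  top plate: d = 118.741 mm → contributes +15 815 368 mm⁴
Total I = 30 255 962 mm⁴.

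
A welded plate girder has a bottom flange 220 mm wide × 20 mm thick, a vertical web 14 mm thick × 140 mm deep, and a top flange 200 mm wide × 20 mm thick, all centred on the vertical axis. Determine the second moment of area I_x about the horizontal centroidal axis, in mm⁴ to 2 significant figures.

Treat the section as a set of non-overlapping primitives; coordinates are from the bounding-box lower-left.
Bottom plate: 220 × 20, A = 4 400 mm², y = 10 mm, Ī = 146 667 mm⁴.
Web plate: 14 × 140, A = 1 960 mm², y = 90 mm, Ī = 3 201 333 mm⁴.
Top plate: 200 × 20, A = 4 000 mm², y = 170 mm, Ī = 133 333 mm⁴.
Centroid: ȳ = ΣA·y / ΣA = 86.91 mm.
Transfer each piece to the horizontal centroidal axis using Ī + A·d² with d = y − 86.91:
  bottom plate: d = -76.91 mm → contributes +26 174 128 mm⁴
  web plate: d = 3.089 mm → contributes +3 220 033 mm⁴
  top plate: d = 83.09 mm → contributes +27 748 330 mm⁴
Total I = 57 142 492 mm⁴.

I_x ≈ 5.7 × 10⁷ mm⁴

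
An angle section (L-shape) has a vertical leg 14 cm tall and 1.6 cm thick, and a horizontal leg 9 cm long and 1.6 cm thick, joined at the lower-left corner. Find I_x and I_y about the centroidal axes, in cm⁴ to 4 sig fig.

I_x ≈ 666.1 cm⁴, I_y ≈ 215.7 cm⁴

Treat the section as a set of non-overlapping primitives; coordinates are from the bounding-box lower-left.
Vertical leg: 1.6 × 14, A = 22.4 cm², y = 7 cm, Ī = 365.867 cm⁴.
Horizontal leg (remainder): 7.4 × 1.6, A = 11.84 cm², y = 0.8 cm, Ī = 2.52587 cm⁴.
Centroid: ȳ = ΣA·y / ΣA = 4.85607 cm.
Transfer each piece to the centroidal x-axis using Ī + A·d² with d = y − 4.85607:
  vertical leg: d = 2.14393 cm → contributes +468.826 cm⁴
  horizontal leg (remainder): d = -4.05607 cm → contributes +197.314 cm⁴
Total I = 666.141 cm⁴.
For the y-axis: x̄ = 2.35607 cm.
Repeating about the centroidal y-axis gives I_y = 215.661 cm⁴.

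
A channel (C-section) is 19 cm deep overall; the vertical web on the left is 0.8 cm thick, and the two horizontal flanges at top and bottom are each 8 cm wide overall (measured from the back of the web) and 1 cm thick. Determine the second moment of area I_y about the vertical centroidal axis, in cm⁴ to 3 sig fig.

I_y ≈ 181 cm⁴

Split into non-overlapping primitives; take the origin at the lower-left of the bounding box.
Web: 0.8 × 19, A = 15.2 cm², x = 0.4 cm, Ī = 0.81067 cm⁴.
Top flange (beyond web): 7.2 × 1, A = 7.2 cm², x = 4.4 cm, Ī = 31.104 cm⁴.
Bottom flange (beyond web): 7.2 × 1, A = 7.2 cm², x = 4.4 cm, Ī = 31.104 cm⁴.
Centroid: x̄ = ΣA·x / ΣA = 2.3459 cm.
Transfer each piece to the vertical centroidal axis using Ī + A·d² with d = x − 2.3459:
  web: d = -1.9459 cm → contributes +58.369 cm⁴
  top flange (beyond web): d = 2.0541 cm → contributes +61.482 cm⁴
  bottom flange (beyond web): d = 2.0541 cm → contributes +61.482 cm⁴
Total I = 181.33 cm⁴.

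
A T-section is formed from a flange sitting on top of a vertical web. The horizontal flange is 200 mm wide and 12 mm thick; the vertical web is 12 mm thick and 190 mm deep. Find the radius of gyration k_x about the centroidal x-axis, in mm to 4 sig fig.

Split into non-overlapping primitives; take the origin at the lower-left of the bounding box.
Flange: 200 × 12, A = 2 400 mm², y = 196 mm, Ī = 28 800 mm⁴.
Web: 12 × 190, A = 2 280 mm², y = 95 mm, Ī = 6 859 000 mm⁴.
Centroid: ȳ = ΣA·y / ΣA = 146.795 mm.
Transfer each piece to the centroidal x-axis using Ī + A·d² with d = y − 146.795:
  flange: d = 49.2051 mm → contributes +5 839 547 mm⁴
  web: d = -51.7949 mm → contributes +12 975 576 mm⁴
Total I = 18 815 123 mm⁴.
Radius of gyration: k = √(I/A) = √(18 815 123 / 4 680) = 63.406 mm.

k_x ≈ 63.41 mm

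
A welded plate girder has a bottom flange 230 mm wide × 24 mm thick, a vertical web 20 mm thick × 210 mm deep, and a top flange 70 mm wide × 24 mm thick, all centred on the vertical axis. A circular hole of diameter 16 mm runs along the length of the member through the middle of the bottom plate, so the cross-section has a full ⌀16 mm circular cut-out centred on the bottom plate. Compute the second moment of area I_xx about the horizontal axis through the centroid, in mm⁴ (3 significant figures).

I_xx ≈ 9.54 × 10⁷ mm⁴

Decompose the section into non-overlapping parts with the origin at the bottom-left of its bounding rectangle.
Bottom plate: 230 × 24, A = 5 520 mm², y = 12 mm, Ī = 264 960 mm⁴.
Web plate: 20 × 210, A = 4 200 mm², y = 129 mm, Ī = 15 435 000 mm⁴.
Top plate: 70 × 24, A = 1 680 mm², y = 246 mm, Ī = 80 640 mm⁴.
Hole (subtracted): ⌀16, A = 201.06 mm², y = 12 mm, Ī = 3 217 mm⁴.
Centroid: ȳ = ΣA·y / ΣA = 90.982 mm.
Transfer each piece to the horizontal axis through the centroid using Ī + A·d² with d = y − 90.982:
  bottom plate: d = -78.982 mm → contributes +34 700 009 mm⁴
  web plate: d = 38.018 mm → contributes +21 505 391 mm⁴
  top plate: d = 155.02 mm → contributes +40 451 760 mm⁴
  hole: d = -78.982 mm → contributes −1 257 488 mm⁴
Total I = 95 399 672 mm⁴.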